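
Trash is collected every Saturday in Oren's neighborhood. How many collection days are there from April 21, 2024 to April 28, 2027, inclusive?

157 Saturdays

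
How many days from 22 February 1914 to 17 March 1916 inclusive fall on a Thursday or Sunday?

22 February 1914 is a Sunday.
From 22 February 1914 to 17 March 1916 is 755 days inclusive.
755 = 7 × 107 + 6, so there are 107 full weeks plus 6 extra days.
Each full week contributes 2 days from the set (Thu, Sun): 107 × 2 = 214.
The 6 extra days are Sun, Mon, Tue, Wed, Thu, Fri — 2 of them qualify.
Total: 214 + 2 = 216.

216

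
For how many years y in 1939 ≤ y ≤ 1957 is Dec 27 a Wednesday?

Day of week of December 27 in each year:
1939: Wed ✓, 1940: Fri, 1941: Sat, 1942: Sun, 1943: Mon, 1944: Wed ✓, 1945: Thu, 1946: Fri, 1947: Sat, 1948: Mon, 1949: Tue, 1950: Wed ✓, 1951: Thu, 1952: Sat, 1953: Sun, 1954: Mon, 1955: Tue, 1956: Thu, 1957: Fri
Wednesdays: 1939, 1944, 1950.

3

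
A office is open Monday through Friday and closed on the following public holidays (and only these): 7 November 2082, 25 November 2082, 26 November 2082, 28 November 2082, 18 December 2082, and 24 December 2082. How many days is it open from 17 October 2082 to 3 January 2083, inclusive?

17 October 2082 is a Saturday.
The range spans 79 days (inclusive of both endpoints).
79 = 7 × 11 + 2, so there are 11 full weeks plus 2 extra days.
Each full week contributes 5 weekdays (Mon–Fri): 11 × 5 = 55.
The 2 extra days are Sat, Sun — none qualify.
Total: 55 + 0 = 55.
Holidays: 7 November 2082 (Sat); 25 November 2082 (Wed); 26 November 2082 (Thu); 28 November 2082 (Sat); 18 December 2082 (Fri); 24 December 2082 (Thu).
4 of the 6 holidays fall on weekdays; the rest are weekends and were already excluded.
Business days: 55 − 4 = 51.

51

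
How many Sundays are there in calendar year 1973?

52

1973-01-01 is a Monday.
From 1973-01-01 to 1973-12-31 is 365 days inclusive.
365 = 7 × 52 + 1, so there are 52 full weeks plus 1 extra day.
Each full week contributes one Sunday: 52 so far.
The 1 extra day is Mon — none qualify.
Total: 52 + 0 = 52.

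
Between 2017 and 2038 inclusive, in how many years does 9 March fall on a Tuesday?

Day of week of March 9 in each year:
2017: Thu, 2018: Fri, 2019: Sat, 2020: Mon, 2021: Tue ✓, 2022: Wed, 2023: Thu, 2024: Sat, 2025: Sun, 2026: Mon, 2027: Tue ✓, 2028: Thu, 2029: Fri, 2030: Sat, 2031: Sun, 2032: Tue ✓, 2033: Wed, 2034: Thu, 2035: Fri, 2036: Sun, 2037: Mon, 2038: Tue ✓
Tuesdays: 2021, 2027, 2032, 2038.

4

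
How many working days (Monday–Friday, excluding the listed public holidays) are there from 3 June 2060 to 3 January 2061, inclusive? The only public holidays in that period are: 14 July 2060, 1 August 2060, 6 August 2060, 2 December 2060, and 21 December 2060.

149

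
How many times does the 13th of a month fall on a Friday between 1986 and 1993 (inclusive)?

14

Friday-the-13ths by year:
1986: Jun
1987: Feb, Mar, Nov
1988: May
1989: Jan, Oct
1990: Apr, Jul
1991: Sep, Dec
1992: Mar, Nov
1993: Aug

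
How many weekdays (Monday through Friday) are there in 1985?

January 1, 1985 is a Tuesday.
The range spans 365 days (inclusive of both endpoints).
365 = 7 × 52 + 1, so there are 52 full weeks plus 1 extra day.
Each full week contributes 5 weekdays (Mon–Fri): 52 × 5 = 260.
The 1 extra day is Tue — 1 of them qualifies.
Total: 260 + 1 = 261.

261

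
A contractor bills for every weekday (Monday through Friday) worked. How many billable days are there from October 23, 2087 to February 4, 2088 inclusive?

October 23, 2087 is a Thursday.
That's 105 days from start to end, counting both.
105 = 7 × 15, so the span is exactly 15 full weeks.
Each full week contributes 5 weekdays (Mon–Fri): 15 × 5 = 75.

75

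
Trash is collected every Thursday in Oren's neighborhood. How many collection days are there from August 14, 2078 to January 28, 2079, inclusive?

August 14, 2078 is a Sunday.
That's 168 days from start to end, counting both.
168 = 7 × 24, so the span is exactly 24 full weeks.
Each full week contributes one Thursday: 24 so far.
Total: 24.

24 Thursdays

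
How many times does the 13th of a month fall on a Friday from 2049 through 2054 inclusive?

Friday-the-13ths by year:
2049: Aug
2050: May
2051: Jan, Oct
2052: Sep, Dec
2053: Jun
2054: Feb, Mar, Nov

10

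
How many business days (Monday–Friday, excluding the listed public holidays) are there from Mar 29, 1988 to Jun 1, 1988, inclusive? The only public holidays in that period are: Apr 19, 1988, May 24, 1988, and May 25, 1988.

Mar 29, 1988 is a Tuesday.
From Mar 29, 1988 to Jun 1, 1988 is 65 days inclusive.
65 = 7 × 9 + 2, so there are 9 full weeks plus 2 extra days.
Each full week contributes 5 weekdays (Mon–Fri): 9 × 5 = 45.
The 2 extra days are Tuesday, Wednesday — 2 of them qualify.
Total: 45 + 2 = 47.
Holidays: Apr 19, 1988 (Tue); May 24, 1988 (Tue); May 25, 1988 (Wed).
All 3 holidays fall on weekdays, so subtract 3.
Business days: 47 − 3 = 44.

44 business days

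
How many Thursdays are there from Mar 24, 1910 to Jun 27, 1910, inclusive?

14

Mar 24, 1910 is a Thursday.
That's 96 days from start to end, counting both.
96 = 7 × 13 + 5, so there are 13 full weeks plus 5 extra days.
Each full week contributes one Thursday: 13 so far.
The 5 extra days are Thursday, Friday, Saturday, Sunday, Monday — 1 of them qualifies.
Total: 13 + 1 = 14.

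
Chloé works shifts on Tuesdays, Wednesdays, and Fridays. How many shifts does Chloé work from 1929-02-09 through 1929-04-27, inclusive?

1929-02-09 is a Saturday.
From 1929-02-09 to 1929-04-27 is 78 days inclusive.
78 = 7 × 11 + 1, so there are 11 full weeks plus 1 extra day.
Each full week contributes 3 days from the set (Tue, Wed, Fri): 11 × 3 = 33.
The 1 extra day is Saturday — none qualify.
Total: 33 + 0 = 33.

33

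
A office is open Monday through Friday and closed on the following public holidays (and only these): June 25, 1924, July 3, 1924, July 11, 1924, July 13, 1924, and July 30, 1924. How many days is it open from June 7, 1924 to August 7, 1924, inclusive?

40 business days

June 7, 1924 is a Saturday.
That's 62 days from start to end, counting both.
62 = 7 × 8 + 6, so there are 8 full weeks plus 6 extra days.
Each full week contributes 5 weekdays (Mon–Fri): 8 × 5 = 40.
The 6 extra days are Saturday, Sunday, Monday, Tuesday, Wednesday, Thursday — 4 of them qualify.
Total: 40 + 4 = 44.
Holidays: June 25, 1924 (Wed); July 3, 1924 (Thu); July 11, 1924 (Fri); July 13, 1924 (Sun); July 30, 1924 (Wed).
4 of the 5 holidays fall on weekdays; the rest are weekends and were already excluded.
Business days: 44 − 4 = 40.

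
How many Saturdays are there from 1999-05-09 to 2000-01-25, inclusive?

37 Saturdays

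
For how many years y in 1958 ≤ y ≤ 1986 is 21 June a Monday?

4

Day of week of June 21 in each year:
1958: Sat, 1959: Sun, 1960: Tue, 1961: Wed, 1962: Thu, 1963: Fri, 1964: Sun, 1965: Mon ✓, 1966: Tue, 1967: Wed, 1968: Fri, 1969: Sat, 1970: Sun, 1971: Mon ✓, 1972: Wed, 1973: Thu, 1974: Fri, 1975: Sat, 1976: Mon ✓, 1977: Tue, 1978: Wed, 1979: Thu, 1980: Sat, 1981: Sun, 1982: Mon ✓, 1983: Tue, 1984: Thu, 1985: Fri, 1986: Sat
Mondays: 1965, 1971, 1976, 1982.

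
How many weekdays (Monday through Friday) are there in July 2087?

23

July 1, 2087 is a Tuesday.
From July 1, 2087 to July 31, 2087 is 31 days inclusive.
31 = 7 × 4 + 3, so there are 4 full weeks plus 3 extra days.
Each full week contributes 5 weekdays (Mon–Fri): 4 × 5 = 20.
The 3 extra days are Tue, Wed, Thu — 3 of them qualify.
Total: 20 + 3 = 23.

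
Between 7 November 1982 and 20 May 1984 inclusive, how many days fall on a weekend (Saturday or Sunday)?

161

7 November 1982 is a Sunday.
From 7 November 1982 to 20 May 1984 is 561 days inclusive.
561 = 7 × 80 + 1, so there are 80 full weeks plus 1 extra day.
Each full week contributes 2 weekend days (Sat, Sun): 80 × 2 = 160.
The 1 extra day is Sunday — 1 of them qualifies.
Total: 160 + 1 = 161.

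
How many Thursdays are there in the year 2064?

January 1, 2064 is a Tuesday.
That's 366 days from start to end, counting both.
366 = 7 × 52 + 2, so there are 52 full weeks plus 2 extra days.
Each full week contributes one Thursday: 52 so far.
The 2 extra days are Tuesday, Wednesday — none qualify.
Total: 52 + 0 = 52.

52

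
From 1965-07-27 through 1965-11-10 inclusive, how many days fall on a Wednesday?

1965-07-27 is a Tuesday.
That's 107 days from start to end, counting both.
107 = 7 × 15 + 2, so there are 15 full weeks plus 2 extra days.
Each full week contributes one Wednesday: 15 so far.
The 2 extra days are Tuesday, Wednesday — 1 of them qualifies.
Total: 15 + 1 = 16.

16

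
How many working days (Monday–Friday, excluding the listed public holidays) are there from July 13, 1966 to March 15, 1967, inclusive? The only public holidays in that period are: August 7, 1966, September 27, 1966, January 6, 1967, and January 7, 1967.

174

July 13, 1966 is a Wednesday.
That's 246 days from start to end, counting both.
246 = 7 × 35 + 1, so there are 35 full weeks plus 1 extra day.
Each full week contributes 5 weekdays (Mon–Fri): 35 × 5 = 175.
The 1 extra day is Wednesday — 1 of them qualifies.
Total: 175 + 1 = 176.
Holidays: August 7, 1966 (Sun); September 27, 1966 (Tue); January 6, 1967 (Fri); January 7, 1967 (Sat).
2 of the 4 holidays fall on weekdays; the rest are weekends and were already excluded.
Business days: 176 − 2 = 174.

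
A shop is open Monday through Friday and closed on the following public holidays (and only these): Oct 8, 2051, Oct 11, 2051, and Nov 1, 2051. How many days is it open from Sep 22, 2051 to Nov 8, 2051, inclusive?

Sep 22, 2051 is a Friday.
From Sep 22, 2051 to Nov 8, 2051 is 48 days inclusive.
48 = 7 × 6 + 6, so there are 6 full weeks plus 6 extra days.
Each full week contributes 5 weekdays (Mon–Fri): 6 × 5 = 30.
The 6 extra days are Fri, Sat, Sun, Mon, Tue, Wed — 4 of them qualify.
Total: 30 + 4 = 34.
Holidays: Oct 8, 2051 (Sun); Oct 11, 2051 (Wed); Nov 1, 2051 (Wed).
2 of the 3 holidays fall on weekdays; the rest are weekends and were already excluded.
Business days: 34 − 2 = 32.

32 business days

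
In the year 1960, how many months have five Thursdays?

4

A month has five Thursdays exactly when Thursday falls within its first (length − 28) days.
Jan: 31 days, starts Fri → 5 of Fri, Sat, Sun
Feb: 29 days, starts Mon → 5 of Mon
Mar: 31 days, starts Tue → 5 of Tue, Wed, Thu ✓
Apr: 30 days, starts Fri → 5 of Fri, Sat
May: 31 days, starts Sun → 5 of Sun, Mon, Tue
Jun: 30 days, starts Wed → 5 of Wed, Thu ✓
Jul: 31 days, starts Fri → 5 of Fri, Sat, Sun
Aug: 31 days, starts Mon → 5 of Mon, Tue, Wed
Sep: 30 days, starts Thu → 5 of Thu, Fri ✓
Oct: 31 days, starts Sat → 5 of Sat, Sun, Mon
Nov: 30 days, starts Tue → 5 of Tue, Wed
Dec: 31 days, starts Thu → 5 of Thu, Fri, Sat ✓
Months with five Thursdays: Mar, Jun, Sep, Dec.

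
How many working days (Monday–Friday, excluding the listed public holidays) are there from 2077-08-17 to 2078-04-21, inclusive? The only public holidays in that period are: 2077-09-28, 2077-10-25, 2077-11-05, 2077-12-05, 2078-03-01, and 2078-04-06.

173 working days

2077-08-17 is a Tuesday.
That's 248 days from start to end, counting both.
248 = 7 × 35 + 3, so there are 35 full weeks plus 3 extra days.
Each full week contributes 5 weekdays (Mon–Fri): 35 × 5 = 175.
The 3 extra days are Tue, Wed, Thu — 3 of them qualify.
Total: 175 + 3 = 178.
Holidays: 2077-09-28 (Tue); 2077-10-25 (Mon); 2077-11-05 (Fri); 2077-12-05 (Sun); 2078-03-01 (Tue); 2078-04-06 (Wed).
5 of the 6 holidays fall on weekdays; the rest are weekends and were already excluded.
Business days: 178 − 5 = 173.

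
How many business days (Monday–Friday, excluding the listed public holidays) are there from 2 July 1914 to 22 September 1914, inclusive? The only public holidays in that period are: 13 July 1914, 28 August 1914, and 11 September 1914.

2 July 1914 is a Thursday.
From 2 July 1914 to 22 September 1914 is 83 days inclusive.
83 = 7 × 11 + 6, so there are 11 full weeks plus 6 extra days.
Each full week contributes 5 weekdays (Mon–Fri): 11 × 5 = 55.
The 6 extra days are Thursday, Friday, Saturday, Sunday, Monday, Tuesday — 4 of them qualify.
Total: 55 + 4 = 59.
Holidays: 13 July 1914 (Mon); 28 August 1914 (Fri); 11 September 1914 (Fri).
All 3 holidays fall on weekdays, so subtract 3.
Business days: 59 − 3 = 56.

56 business days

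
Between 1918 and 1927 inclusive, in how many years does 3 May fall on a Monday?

Day of week of May 3 in each year:
1918: Fri, 1919: Sat, 1920: Mon ✓, 1921: Tue, 1922: Wed, 1923: Thu, 1924: Sat, 1925: Sun, 1926: Mon ✓, 1927: Tue
Mondays: 1920, 1926.

2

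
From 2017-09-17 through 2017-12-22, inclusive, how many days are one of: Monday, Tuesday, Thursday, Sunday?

56

2017-09-17 is a Sunday.
From 2017-09-17 to 2017-12-22 is 97 days inclusive.
97 = 7 × 13 + 6, so there are 13 full weeks plus 6 extra days.
Each full week contributes 4 days from the set (Mon, Tue, Thu, Sun): 13 × 4 = 52.
The 6 extra days are Sunday, Monday, Tuesday, Wednesday, Thursday, Friday — 4 of them qualify.
Total: 52 + 4 = 56.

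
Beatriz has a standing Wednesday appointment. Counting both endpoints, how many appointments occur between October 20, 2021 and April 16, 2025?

October 20, 2021 is a Wednesday.
The range spans 1275 days (inclusive of both endpoints).
1275 = 7 × 182 + 1, so there are 182 full weeks plus 1 extra day.
Each full week contributes one Wednesday: 182 so far.
The 1 extra day is Wed — 1 of them qualifies.
Total: 182 + 1 = 183.

183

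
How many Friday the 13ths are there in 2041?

2

The 13th falls on a Friday when the month's 13th has weekday Fri.
Jan 13 is Sun; Feb 13 is Wed; Mar 13 is Wed; Apr 13 is Sat; May 13 is Mon; Jun 13 is Thu; Jul 13 is Sat; Aug 13 is Tue; Sep 13 is Fri ✓; Oct 13 is Sun; Nov 13 is Wed; Dec 13 is Fri ✓.
Friday the 13ths: Sep, Dec.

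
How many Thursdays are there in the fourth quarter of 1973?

October 1, 1973 is a Monday.
The range spans 92 days (inclusive of both endpoints).
92 = 7 × 13 + 1, so there are 13 full weeks plus 1 extra day.
Each full week contributes one Thursday: 13 so far.
The 1 extra day is Monday — none qualify.
Total: 13 + 0 = 13.

13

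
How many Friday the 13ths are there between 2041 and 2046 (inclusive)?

Friday-the-13ths by year:
2041: Sep, Dec
2042: Jun
2043: Feb, Mar, Nov
2044: May
2045: Jan, Oct
2046: Apr, Jul

11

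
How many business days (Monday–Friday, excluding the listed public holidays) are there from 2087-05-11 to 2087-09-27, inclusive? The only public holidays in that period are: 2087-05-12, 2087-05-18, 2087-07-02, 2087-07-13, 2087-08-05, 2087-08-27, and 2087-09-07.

96

2087-05-11 is a Sunday.
That's 140 days from start to end, counting both.
140 = 7 × 20, so the span is exactly 20 full weeks.
Each full week contributes 5 weekdays (Mon–Fri): 20 × 5 = 100.
Total: 100.
Holidays: 2087-05-12 (Mon); 2087-05-18 (Sun); 2087-07-02 (Wed); 2087-07-13 (Sun); 2087-08-05 (Tue); 2087-08-27 (Wed); 2087-09-07 (Sun).
4 of the 7 holidays fall on weekdays; the rest are weekends and were already excluded.
Business days: 100 − 4 = 96.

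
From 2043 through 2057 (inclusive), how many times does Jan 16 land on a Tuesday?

Day of week of January 16 in each year:
2043: Fri, 2044: Sat, 2045: Mon, 2046: Tue ✓, 2047: Wed, 2048: Thu, 2049: Sat, 2050: Sun, 2051: Mon, 2052: Tue ✓, 2053: Thu, 2054: Fri, 2055: Sat, 2056: Sun, 2057: Tue ✓
Tuesdays: 2046, 2052, 2057.

3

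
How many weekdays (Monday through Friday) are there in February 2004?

Feb 1, 2004 is a Sunday.
That's 29 days from start to end, counting both.
29 = 7 × 4 + 1, so there are 4 full weeks plus 1 extra day.
Each full week contributes 5 weekdays (Mon–Fri): 4 × 5 = 20.
The 1 extra day is Sunday — none qualify.
Total: 20 + 0 = 20.

20 weekdays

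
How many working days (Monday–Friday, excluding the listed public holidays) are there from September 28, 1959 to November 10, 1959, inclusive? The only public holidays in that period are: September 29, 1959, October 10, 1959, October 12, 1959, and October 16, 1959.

29 working days

September 28, 1959 is a Monday.
That's 44 days from start to end, counting both.
44 = 7 × 6 + 2, so there are 6 full weeks plus 2 extra days.
Each full week contributes 5 weekdays (Mon–Fri): 6 × 5 = 30.
The 2 extra days are Monday, Tuesday — 2 of them qualify.
Total: 30 + 2 = 32.
Holidays: September 29, 1959 (Tue); October 10, 1959 (Sat); October 12, 1959 (Mon); October 16, 1959 (Fri).
3 of the 4 holidays fall on weekdays; the rest are weekends and were already excluded.
Business days: 32 − 3 = 29.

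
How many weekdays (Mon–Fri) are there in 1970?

261 weekdays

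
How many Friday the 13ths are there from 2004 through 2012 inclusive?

Friday-the-13ths by year:
2004: Feb, Aug
2005: May
2006: Jan, Oct
2007: Apr, Jul
2008: Jun
2009: Feb, Mar, Nov
2010: Aug
2011: May
2012: Jan, Apr, Jul

16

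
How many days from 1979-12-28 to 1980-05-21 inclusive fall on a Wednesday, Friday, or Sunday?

1979-12-28 is a Friday.
That's 146 days from start to end, counting both.
146 = 7 × 20 + 6, so there are 20 full weeks plus 6 extra days.
Each full week contributes 3 days from the set (Wed, Fri, Sun): 20 × 3 = 60.
The 6 extra days are Friday, Saturday, Sunday, Monday, Tuesday, Wednesday — 3 of them qualify.
Total: 60 + 3 = 63.

63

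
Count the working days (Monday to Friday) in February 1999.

20

1 February 1999 is a Monday.
That's 28 days from start to end, counting both.
28 = 7 × 4, so the span is exactly 4 full weeks.
Each full week contributes 5 weekdays (Mon–Fri): 4 × 5 = 20.
Total: 20.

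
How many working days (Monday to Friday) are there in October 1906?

Oct 1, 1906 is a Monday.
The range spans 31 days (inclusive of both endpoints).
31 = 7 × 4 + 3, so there are 4 full weeks plus 3 extra days.
Each full week contributes 5 weekdays (Mon–Fri): 4 × 5 = 20.
The 3 extra days are Mon, Tue, Wed — 3 of them qualify.
Total: 20 + 3 = 23.

23 weekdays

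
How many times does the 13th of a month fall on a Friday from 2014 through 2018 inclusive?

Friday-the-13ths by year:
2014: Jun
2015: Feb, Mar, Nov
2016: May
2017: Jan, Oct
2018: Apr, Jul

9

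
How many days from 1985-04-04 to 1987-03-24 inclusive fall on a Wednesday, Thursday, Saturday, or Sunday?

1985-04-04 is a Thursday.
From 1985-04-04 to 1987-03-24 is 720 days inclusive.
720 = 7 × 102 + 6, so there are 102 full weeks plus 6 extra days.
Each full week contributes 4 days from the set (Wed, Thu, Sat, Sun): 102 × 4 = 408.
The 6 extra days are Thu, Fri, Sat, Sun, Mon, Tue — 3 of them qualify.
Total: 408 + 3 = 411.

411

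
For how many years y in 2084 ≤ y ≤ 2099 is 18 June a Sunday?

Day of week of June 18 in each year:
2084: Sun ✓, 2085: Mon, 2086: Tue, 2087: Wed, 2088: Fri, 2089: Sat, 2090: Sun ✓, 2091: Mon, 2092: Wed, 2093: Thu, 2094: Fri, 2095: Sat, 2096: Mon, 2097: Tue, 2098: Wed, 2099: Thu
Sundays: 2084, 2090.

2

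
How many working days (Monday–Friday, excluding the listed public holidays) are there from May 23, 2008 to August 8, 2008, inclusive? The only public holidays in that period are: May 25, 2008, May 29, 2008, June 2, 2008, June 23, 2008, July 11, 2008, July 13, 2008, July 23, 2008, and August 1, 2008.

50 working days

May 23, 2008 is a Friday.
From May 23, 2008 to August 8, 2008 is 78 days inclusive.
78 = 7 × 11 + 1, so there are 11 full weeks plus 1 extra day.
Each full week contributes 5 weekdays (Mon–Fri): 11 × 5 = 55.
The 1 extra day is Fri — 1 of them qualifies.
Total: 55 + 1 = 56.
Holidays: May 25, 2008 (Sun); May 29, 2008 (Thu); June 2, 2008 (Mon); June 23, 2008 (Mon); July 11, 2008 (Fri); July 13, 2008 (Sun); July 23, 2008 (Wed); August 1, 2008 (Fri).
6 of the 8 holidays fall on weekdays; the rest are weekends and were already excluded.
Business days: 56 − 6 = 50.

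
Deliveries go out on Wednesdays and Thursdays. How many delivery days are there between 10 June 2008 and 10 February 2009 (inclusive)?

10 June 2008 is a Tuesday.
From 10 June 2008 to 10 February 2009 is 246 days inclusive.
246 = 7 × 35 + 1, so there are 35 full weeks plus 1 extra day.
Each full week contributes 2 days from the set (Wed, Thu): 35 × 2 = 70.
The 1 extra day is Tuesday — none qualify.
Total: 70 + 0 = 70.

70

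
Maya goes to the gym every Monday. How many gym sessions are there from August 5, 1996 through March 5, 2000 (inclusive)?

August 5, 1996 is a Monday.
From August 5, 1996 to March 5, 2000 is 1309 days inclusive.
1309 = 7 × 187, so the span is exactly 187 full weeks.
Each full week contributes one Monday: 187 so far.
Total: 187.

187 Mondays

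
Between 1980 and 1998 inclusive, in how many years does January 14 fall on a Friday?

Day of week of January 14 in each year:
1980: Mon, 1981: Wed, 1982: Thu, 1983: Fri ✓, 1984: Sat, 1985: Mon, 1986: Tue, 1987: Wed, 1988: Thu, 1989: Sat, 1990: Sun, 1991: Mon, 1992: Tue, 1993: Thu, 1994: Fri ✓, 1995: Sat, 1996: Sun, 1997: Tue, 1998: Wed
Fridays: 1983, 1994.

2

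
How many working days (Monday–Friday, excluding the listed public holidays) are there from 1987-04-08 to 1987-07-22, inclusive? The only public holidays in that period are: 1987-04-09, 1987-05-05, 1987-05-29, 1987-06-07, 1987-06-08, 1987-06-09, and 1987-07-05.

71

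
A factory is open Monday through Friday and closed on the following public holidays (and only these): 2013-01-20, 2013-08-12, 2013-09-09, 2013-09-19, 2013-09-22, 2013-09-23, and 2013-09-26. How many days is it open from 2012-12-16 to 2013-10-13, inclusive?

2012-12-16 is a Sunday.
That's 302 days from start to end, counting both.
302 = 7 × 43 + 1, so there are 43 full weeks plus 1 extra day.
Each full week contributes 5 weekdays (Mon–Fri): 43 × 5 = 215.
The 1 extra day is Sunday — none qualify.
Total: 215 + 0 = 215.
Holidays: 2013-01-20 (Sun); 2013-08-12 (Mon); 2013-09-09 (Mon); 2013-09-19 (Thu); 2013-09-22 (Sun); 2013-09-23 (Mon); 2013-09-26 (Thu).
5 of the 7 holidays fall on weekdays; the rest are weekends and were already excluded.
Business days: 215 − 5 = 210.

210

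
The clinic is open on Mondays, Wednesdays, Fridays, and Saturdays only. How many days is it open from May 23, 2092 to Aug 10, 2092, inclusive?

46

May 23, 2092 is a Friday.
From May 23, 2092 to Aug 10, 2092 is 80 days inclusive.
80 = 7 × 11 + 3, so there are 11 full weeks plus 3 extra days.
Each full week contributes 4 days from the set (Mon, Wed, Fri, Sat): 11 × 4 = 44.
The 3 extra days are Fri, Sat, Sun — 2 of them qualify.
Total: 44 + 2 = 46.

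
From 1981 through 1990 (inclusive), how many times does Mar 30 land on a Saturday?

1

Day of week of March 30 in each year:
1981: Mon, 1982: Tue, 1983: Wed, 1984: Fri, 1985: Sat ✓, 1986: Sun, 1987: Mon, 1988: Wed, 1989: Thu, 1990: Fri
Saturdays: 1985.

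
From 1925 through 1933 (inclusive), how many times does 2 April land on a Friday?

Day of week of April 2 in each year:
1925: Thu, 1926: Fri ✓, 1927: Sat, 1928: Mon, 1929: Tue, 1930: Wed, 1931: Thu, 1932: Sat, 1933: Sun
Fridays: 1926.

1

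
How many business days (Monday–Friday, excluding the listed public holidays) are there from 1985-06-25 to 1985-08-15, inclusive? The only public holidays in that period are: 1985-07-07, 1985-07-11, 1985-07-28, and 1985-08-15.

36

1985-06-25 is a Tuesday.
That's 52 days from start to end, counting both.
52 = 7 × 7 + 3, so there are 7 full weeks plus 3 extra days.
Each full week contributes 5 weekdays (Mon–Fri): 7 × 5 = 35.
The 3 extra days are Tuesday, Wednesday, Thursday — 3 of them qualify.
Total: 35 + 3 = 38.
Holidays: 1985-07-07 (Sun); 1985-07-11 (Thu); 1985-07-28 (Sun); 1985-08-15 (Thu).
2 of the 4 holidays fall on weekdays; the rest are weekends and were already excluded.
Business days: 38 − 2 = 36.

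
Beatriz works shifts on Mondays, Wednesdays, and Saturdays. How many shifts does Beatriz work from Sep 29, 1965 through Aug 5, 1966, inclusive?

Sep 29, 1965 is a Wednesday.
That's 311 days from start to end, counting both.
311 = 7 × 44 + 3, so there are 44 full weeks plus 3 extra days.
Each full week contributes 3 days from the set (Mon, Wed, Sat): 44 × 3 = 132.
The 3 extra days are Wednesday, Thursday, Friday — 1 of them qualifies.
Total: 132 + 1 = 133.

133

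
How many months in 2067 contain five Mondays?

4

A month has five Mondays exactly when Monday falls within its first (length − 28) days.
Jan: 31 days, starts Sat → 5 of Sat, Sun, Mon ✓
Feb: 28 days, starts Tue → 5 of (none)
Mar: 31 days, starts Tue → 5 of Tue, Wed, Thu
Apr: 30 days, starts Fri → 5 of Fri, Sat
May: 31 days, starts Sun → 5 of Sun, Mon, Tue ✓
Jun: 30 days, starts Wed → 5 of Wed, Thu
Jul: 31 days, starts Fri → 5 of Fri, Sat, Sun
Aug: 31 days, starts Mon → 5 of Mon, Tue, Wed ✓
Sep: 30 days, starts Thu → 5 of Thu, Fri
Oct: 31 days, starts Sat → 5 of Sat, Sun, Mon ✓
Nov: 30 days, starts Tue → 5 of Tue, Wed
Dec: 31 days, starts Thu → 5 of Thu, Fri, Sat
Months with five Mondays: Jan, May, Aug, Oct.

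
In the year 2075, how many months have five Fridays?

A month has five Fridays exactly when Friday falls within its first (length − 28) days.
Jan: 31 days, starts Tue → 5 of Tue, Wed, Thu
Feb: 28 days, starts Fri → 5 of (none)
Mar: 31 days, starts Fri → 5 of Fri, Sat, Sun ✓
Apr: 30 days, starts Mon → 5 of Mon, Tue
May: 31 days, starts Wed → 5 of Wed, Thu, Fri ✓
Jun: 30 days, starts Sat → 5 of Sat, Sun
Jul: 31 days, starts Mon → 5 of Mon, Tue, Wed
Aug: 31 days, starts Thu → 5 of Thu, Fri, Sat ✓
Sep: 30 days, starts Sun → 5 of Sun, Mon
Oct: 31 days, starts Tue → 5 of Tue, Wed, Thu
Nov: 30 days, starts Fri → 5 of Fri, Sat ✓
Dec: 31 days, starts Sun → 5 of Sun, Mon, Tue
Months with five Fridays: Mar, May, Aug, Nov.

4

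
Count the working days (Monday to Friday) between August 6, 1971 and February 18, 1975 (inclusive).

August 6, 1971 is a Friday.
From August 6, 1971 to February 18, 1975 is 1293 days inclusive.
1293 = 7 × 184 + 5, so there are 184 full weeks plus 5 extra days.
Each full week contributes 5 weekdays (Mon–Fri): 184 × 5 = 920.
The 5 extra days are Friday, Saturday, Sunday, Monday, Tuesday — 3 of them qualify.
Total: 920 + 3 = 923.

923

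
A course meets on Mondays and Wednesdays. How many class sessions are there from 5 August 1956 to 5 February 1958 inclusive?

158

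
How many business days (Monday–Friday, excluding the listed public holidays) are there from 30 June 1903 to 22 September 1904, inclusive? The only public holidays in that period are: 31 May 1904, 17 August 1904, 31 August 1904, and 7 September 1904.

30 June 1903 is a Tuesday.
From 30 June 1903 to 22 September 1904 is 451 days inclusive.
451 = 7 × 64 + 3, so there are 64 full weeks plus 3 extra days.
Each full week contributes 5 weekdays (Mon–Fri): 64 × 5 = 320.
The 3 extra days are Tue, Wed, Thu — 3 of them qualify.
Total: 320 + 3 = 323.
Holidays: 31 May 1904 (Tue); 17 August 1904 (Wed); 31 August 1904 (Wed); 7 September 1904 (Wed).
All 4 holidays fall on weekdays, so subtract 4.
Business days: 323 − 4 = 319.

319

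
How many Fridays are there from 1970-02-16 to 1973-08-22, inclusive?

1970-02-16 is a Monday.
The range spans 1284 days (inclusive of both endpoints).
1284 = 7 × 183 + 3, so there are 183 full weeks plus 3 extra days.
Each full week contributes one Friday: 183 so far.
The 3 extra days are Mon, Tue, Wed — none qualify.
Total: 183 + 0 = 183.

183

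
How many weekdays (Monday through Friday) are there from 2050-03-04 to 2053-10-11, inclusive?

941 weekdays

2050-03-04 is a Friday.
The range spans 1318 days (inclusive of both endpoints).
1318 = 7 × 188 + 2, so there are 188 full weeks plus 2 extra days.
Each full week contributes 5 weekdays (Mon–Fri): 188 × 5 = 940.
The 2 extra days are Friday, Saturday — 1 of them qualifies.
Total: 940 + 1 = 941.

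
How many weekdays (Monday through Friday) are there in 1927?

260

January 1, 1927 is a Saturday.
The range spans 365 days (inclusive of both endpoints).
365 = 7 × 52 + 1, so there are 52 full weeks plus 1 extra day.
Each full week contributes 5 weekdays (Mon–Fri): 52 × 5 = 260.
The 1 extra day is Sat — none qualify.
Total: 260 + 0 = 260.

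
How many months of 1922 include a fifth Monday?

4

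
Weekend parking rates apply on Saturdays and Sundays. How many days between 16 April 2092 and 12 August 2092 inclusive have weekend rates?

16 April 2092 is a Wednesday.
The range spans 119 days (inclusive of both endpoints).
119 = 7 × 17, so the span is exactly 17 full weeks.
Each full week contributes 2 weekend days (Sat, Sun): 17 × 2 = 34.
Total: 34.

34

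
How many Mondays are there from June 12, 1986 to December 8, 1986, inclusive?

June 12, 1986 is a Thursday.
From June 12, 1986 to December 8, 1986 is 180 days inclusive.
180 = 7 × 25 + 5, so there are 25 full weeks plus 5 extra days.
Each full week contributes one Monday: 25 so far.
The 5 extra days are Thu, Fri, Sat, Sun, Mon — 1 of them qualifies.
Total: 25 + 1 = 26.

26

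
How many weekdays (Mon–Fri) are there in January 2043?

Jan 1, 2043 is a Thursday.
The range spans 31 days (inclusive of both endpoints).
31 = 7 × 4 + 3, so there are 4 full weeks plus 3 extra days.
Each full week contributes 5 weekdays (Mon–Fri): 4 × 5 = 20.
The 3 extra days are Thursday, Friday, Saturday — 2 of them qualify.
Total: 20 + 2 = 22.

22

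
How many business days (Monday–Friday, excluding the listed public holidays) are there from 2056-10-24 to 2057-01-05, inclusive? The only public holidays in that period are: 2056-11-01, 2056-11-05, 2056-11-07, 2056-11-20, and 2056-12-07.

2056-10-24 is a Tuesday.
From 2056-10-24 to 2057-01-05 is 74 days inclusive.
74 = 7 × 10 + 4, so there are 10 full weeks plus 4 extra days.
Each full week contributes 5 weekdays (Mon–Fri): 10 × 5 = 50.
The 4 extra days are Tue, Wed, Thu, Fri — 4 of them qualify.
Total: 50 + 4 = 54.
Holidays: 2056-11-01 (Wed); 2056-11-05 (Sun); 2056-11-07 (Tue); 2056-11-20 (Mon); 2056-12-07 (Thu).
4 of the 5 holidays fall on weekdays; the rest are weekends and were already excluded.
Business days: 54 − 4 = 50.

50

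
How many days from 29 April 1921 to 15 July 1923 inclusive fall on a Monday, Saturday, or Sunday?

29 April 1921 is a Friday.
From 29 April 1921 to 15 July 1923 is 808 days inclusive.
808 = 7 × 115 + 3, so there are 115 full weeks plus 3 extra days.
Each full week contributes 3 days from the set (Mon, Sat, Sun): 115 × 3 = 345.
The 3 extra days are Friday, Saturday, Sunday — 2 of them qualify.
Total: 345 + 2 = 347.

347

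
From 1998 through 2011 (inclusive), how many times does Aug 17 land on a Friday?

Day of week of August 17 in each year:
1998: Mon, 1999: Tue, 2000: Thu, 2001: Fri ✓, 2002: Sat, 2003: Sun, 2004: Tue, 2005: Wed, 2006: Thu, 2007: Fri ✓, 2008: Sun, 2009: Mon, 2010: Tue, 2011: Wed
Fridays: 2001, 2007.

2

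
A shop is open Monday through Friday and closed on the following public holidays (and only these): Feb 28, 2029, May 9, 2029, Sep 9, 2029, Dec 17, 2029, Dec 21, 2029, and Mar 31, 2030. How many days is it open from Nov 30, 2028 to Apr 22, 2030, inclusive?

359

Nov 30, 2028 is a Thursday.
That's 509 days from start to end, counting both.
509 = 7 × 72 + 5, so there are 72 full weeks plus 5 extra days.
Each full week contributes 5 weekdays (Mon–Fri): 72 × 5 = 360.
The 5 extra days are Thu, Fri, Sat, Sun, Mon — 3 of them qualify.
Total: 360 + 3 = 363.
Holidays: Feb 28, 2029 (Wed); May 9, 2029 (Wed); Sep 9, 2029 (Sun); Dec 17, 2029 (Mon); Dec 21, 2029 (Fri); Mar 31, 2030 (Sun).
4 of the 6 holidays fall on weekdays; the rest are weekends and were already excluded.
Business days: 363 − 4 = 359.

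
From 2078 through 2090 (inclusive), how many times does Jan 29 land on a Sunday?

2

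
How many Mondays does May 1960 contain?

5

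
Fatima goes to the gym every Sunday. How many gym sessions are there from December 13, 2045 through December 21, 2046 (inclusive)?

December 13, 2045 is a Wednesday.
From December 13, 2045 to December 21, 2046 is 374 days inclusive.
374 = 7 × 53 + 3, so there are 53 full weeks plus 3 extra days.
Each full week contributes one Sunday: 53 so far.
The 3 extra days are Wednesday, Thursday, Friday — none qualify.
Total: 53 + 0 = 53.

53 Sundays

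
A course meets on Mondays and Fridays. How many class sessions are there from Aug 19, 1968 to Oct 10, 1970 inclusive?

Aug 19, 1968 is a Monday.
From Aug 19, 1968 to Oct 10, 1970 is 783 days inclusive.
783 = 7 × 111 + 6, so there are 111 full weeks plus 6 extra days.
Each full week contributes 2 days from the set (Mon, Fri): 111 × 2 = 222.
The 6 extra days are Monday, Tuesday, Wednesday, Thursday, Friday, Saturday — 2 of them qualify.
Total: 222 + 2 = 224.

224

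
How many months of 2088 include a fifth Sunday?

A month has five Sundays exactly when Sunday falls within its first (length − 28) days.
Jan: 31 days, starts Thu → 5 of Thu, Fri, Sat
Feb: 29 days, starts Sun → 5 of Sun ✓
Mar: 31 days, starts Mon → 5 of Mon, Tue, Wed
Apr: 30 days, starts Thu → 5 of Thu, Fri
May: 31 days, starts Sat → 5 of Sat, Sun, Mon ✓
Jun: 30 days, starts Tue → 5 of Tue, Wed
Jul: 31 days, starts Thu → 5 of Thu, Fri, Sat
Aug: 31 days, starts Sun → 5 of Sun, Mon, Tue ✓
Sep: 30 days, starts Wed → 5 of Wed, Thu
Oct: 31 days, starts Fri → 5 of Fri, Sat, Sun ✓
Nov: 30 days, starts Mon → 5 of Mon, Tue
Dec: 31 days, starts Wed → 5 of Wed, Thu, Fri
Months with five Sundays: Feb, May, Aug, Oct.

4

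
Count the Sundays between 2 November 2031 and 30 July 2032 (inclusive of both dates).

39

2 November 2031 is a Sunday.
That's 272 days from start to end, counting both.
272 = 7 × 38 + 6, so there are 38 full weeks plus 6 extra days.
Each full week contributes one Sunday: 38 so far.
The 6 extra days are Sunday, Monday, Tuesday, Wednesday, Thursday, Friday — 1 of them qualifies.
Total: 38 + 1 = 39.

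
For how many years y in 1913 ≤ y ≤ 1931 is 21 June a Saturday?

Day of week of June 21 in each year:
1913: Sat ✓, 1914: Sun, 1915: Mon, 1916: Wed, 1917: Thu, 1918: Fri, 1919: Sat ✓, 1920: Mon, 1921: Tue, 1922: Wed, 1923: Thu, 1924: Sat ✓, 1925: Sun, 1926: Mon, 1927: Tue, 1928: Thu, 1929: Fri, 1930: Sat ✓, 1931: Sun
Saturdays: 1913, 1919, 1924, 1930.

4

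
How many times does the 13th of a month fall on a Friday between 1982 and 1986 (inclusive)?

8

Friday-the-13ths by year:
1982: Aug
1983: May
1984: Jan, Apr, Jul
1985: Sep, Dec
1986: Jun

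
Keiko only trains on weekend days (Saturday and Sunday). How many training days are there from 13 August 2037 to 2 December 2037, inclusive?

32

13 August 2037 is a Thursday.
The range spans 112 days (inclusive of both endpoints).
112 = 7 × 16, so the span is exactly 16 full weeks.
Each full week contributes 2 weekend days (Sat, Sun): 16 × 2 = 32.
Total: 32.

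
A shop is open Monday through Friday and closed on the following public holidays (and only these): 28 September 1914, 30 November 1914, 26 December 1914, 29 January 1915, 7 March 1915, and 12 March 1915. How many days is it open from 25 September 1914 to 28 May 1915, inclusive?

25 September 1914 is a Friday.
From 25 September 1914 to 28 May 1915 is 246 days inclusive.
246 = 7 × 35 + 1, so there are 35 full weeks plus 1 extra day.
Each full week contributes 5 weekdays (Mon–Fri): 35 × 5 = 175.
The 1 extra day is Friday — 1 of them qualifies.
Total: 175 + 1 = 176.
Holidays: 28 September 1914 (Mon); 30 November 1914 (Mon); 26 December 1914 (Sat); 29 January 1915 (Fri); 7 March 1915 (Sun); 12 March 1915 (Fri).
4 of the 6 holidays fall on weekdays; the rest are weekends and were already excluded.
Business days: 176 − 4 = 172.

172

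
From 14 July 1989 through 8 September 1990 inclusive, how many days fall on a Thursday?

14 July 1989 is a Friday.
From 14 July 1989 to 8 September 1990 is 422 days inclusive.
422 = 7 × 60 + 2, so there are 60 full weeks plus 2 extra days.
Each full week contributes one Thursday: 60 so far.
The 2 extra days are Fri, Sat — none qualify.
Total: 60 + 0 = 60.

60 Thursdays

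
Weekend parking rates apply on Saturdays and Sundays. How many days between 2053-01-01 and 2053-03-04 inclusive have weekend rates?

18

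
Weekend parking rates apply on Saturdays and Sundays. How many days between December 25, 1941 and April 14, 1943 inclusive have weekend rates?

136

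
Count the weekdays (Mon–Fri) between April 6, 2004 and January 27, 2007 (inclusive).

April 6, 2004 is a Tuesday.
That's 1027 days from start to end, counting both.
1027 = 7 × 146 + 5, so there are 146 full weeks plus 5 extra days.
Each full week contributes 5 weekdays (Mon–Fri): 146 × 5 = 730.
The 5 extra days are Tuesday, Wednesday, Thursday, Friday, Saturday — 4 of them qualify.
Total: 730 + 4 = 734.

734 weekdays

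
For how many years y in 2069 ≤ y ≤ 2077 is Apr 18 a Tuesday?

Day of week of April 18 in each year:
2069: Thu, 2070: Fri, 2071: Sat, 2072: Mon, 2073: Tue ✓, 2074: Wed, 2075: Thu, 2076: Sat, 2077: Sun
Tuesdays: 2073.

1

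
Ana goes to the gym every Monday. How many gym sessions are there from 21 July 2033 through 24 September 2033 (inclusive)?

21 July 2033 is a Thursday.
The range spans 66 days (inclusive of both endpoints).
66 = 7 × 9 + 3, so there are 9 full weeks plus 3 extra days.
Each full week contributes one Monday: 9 so far.
The 3 extra days are Thu, Fri, Sat — none qualify.
Total: 9 + 0 = 9.

9 Mondays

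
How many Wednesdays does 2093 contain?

52

January 1, 2093 is a Thursday.
The range spans 365 days (inclusive of both endpoints).
365 = 7 × 52 + 1, so there are 52 full weeks plus 1 extra day.
Each full week contributes one Wednesday: 52 so far.
The 1 extra day is Thu — none qualify.
Total: 52 + 0 = 52.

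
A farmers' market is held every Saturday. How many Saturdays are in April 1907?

Apr 1, 1907 is a Monday.
From Apr 1, 1907 to Apr 30, 1907 is 30 days inclusive.
30 = 7 × 4 + 2, so there are 4 full weeks plus 2 extra days.
Each full week contributes one Saturday: 4 so far.
The 2 extra days are Monday, Tuesday — none qualify.
Total: 4 + 0 = 4.

4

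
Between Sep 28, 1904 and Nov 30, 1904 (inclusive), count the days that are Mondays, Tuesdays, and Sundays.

Sep 28, 1904 is a Wednesday.
From Sep 28, 1904 to Nov 30, 1904 is 64 days inclusive.
64 = 7 × 9 + 1, so there are 9 full weeks plus 1 extra day.
Each full week contributes 3 days from the set (Mon, Tue, Sun): 9 × 3 = 27.
The 1 extra day is Wed — none qualify.
Total: 27 + 0 = 27.

27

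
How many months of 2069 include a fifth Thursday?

4

A month has five Thursdays exactly when Thursday falls within its first (length − 28) days.
Jan: 31 days, starts Tue → 5 of Tue, Wed, Thu ✓
Feb: 28 days, starts Fri → 5 of (none)
Mar: 31 days, starts Fri → 5 of Fri, Sat, Sun
Apr: 30 days, starts Mon → 5 of Mon, Tue
May: 31 days, starts Wed → 5 of Wed, Thu, Fri ✓
Jun: 30 days, starts Sat → 5 of Sat, Sun
Jul: 31 days, starts Mon → 5 of Mon, Tue, Wed
Aug: 31 days, starts Thu → 5 of Thu, Fri, Sat ✓
Sep: 30 days, starts Sun → 5 of Sun, Mon
Oct: 31 days, starts Tue → 5 of Tue, Wed, Thu ✓
Nov: 30 days, starts Fri → 5 of Fri, Sat
Dec: 31 days, starts Sun → 5 of Sun, Mon, Tue
Months with five Thursdays: Jan, May, Aug, Oct.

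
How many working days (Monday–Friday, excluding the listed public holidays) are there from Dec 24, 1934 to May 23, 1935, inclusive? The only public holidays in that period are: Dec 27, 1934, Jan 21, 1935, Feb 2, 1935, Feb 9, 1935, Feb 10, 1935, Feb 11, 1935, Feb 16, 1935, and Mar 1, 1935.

105

Dec 24, 1934 is a Monday.
From Dec 24, 1934 to May 23, 1935 is 151 days inclusive.
151 = 7 × 21 + 4, so there are 21 full weeks plus 4 extra days.
Each full week contributes 5 weekdays (Mon–Fri): 21 × 5 = 105.
The 4 extra days are Monday, Tuesday, Wednesday, Thursday — 4 of them qualify.
Total: 105 + 4 = 109.
Holidays: Dec 27, 1934 (Thu); Jan 21, 1935 (Mon); Feb 2, 1935 (Sat); Feb 9, 1935 (Sat); Feb 10, 1935 (Sun); Feb 11, 1935 (Mon); Feb 16, 1935 (Sat); Mar 1, 1935 (Fri).
4 of the 8 holidays fall on weekdays; the rest are weekends and were already excluded.
Business days: 109 − 4 = 105.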